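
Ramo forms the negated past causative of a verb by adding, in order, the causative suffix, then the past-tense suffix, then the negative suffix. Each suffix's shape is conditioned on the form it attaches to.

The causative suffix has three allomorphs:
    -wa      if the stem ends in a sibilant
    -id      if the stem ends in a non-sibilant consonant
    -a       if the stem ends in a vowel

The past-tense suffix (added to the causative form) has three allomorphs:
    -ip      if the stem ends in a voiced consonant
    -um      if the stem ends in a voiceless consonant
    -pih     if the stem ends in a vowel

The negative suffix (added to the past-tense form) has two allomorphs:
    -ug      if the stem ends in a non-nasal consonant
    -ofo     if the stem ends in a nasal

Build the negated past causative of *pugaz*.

The final sound of *pugaz* is /z/, which is a sibilant, so the causative suffix is -wa, giving *pugazwa*.
The causative form *pugazwa* — final sound /a/ (a vowel) → -pih → *pugazwapih*.
The final consonant of the past-tense form *pugazwapih* is /h/, which is non-nasal, so the negative suffix is -ug, giving *pugazwapihug*.

pugazwapihug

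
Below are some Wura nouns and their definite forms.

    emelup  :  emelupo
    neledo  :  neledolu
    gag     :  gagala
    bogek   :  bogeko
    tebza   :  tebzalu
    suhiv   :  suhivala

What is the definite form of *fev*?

The pattern is voicing of the final sound: -o when the stem ends in a voiceless consonant (*emelup*, *bogek*); -ala when the stem ends in a voiced consonant (*gag*, *suhiv*); -lu when the stem ends in a vowel (*neledo*, *tebza*).
The final sound of *fev* is /v/, which is a voiced consonant, so the suffix is -ala, giving *fevala*.

fevala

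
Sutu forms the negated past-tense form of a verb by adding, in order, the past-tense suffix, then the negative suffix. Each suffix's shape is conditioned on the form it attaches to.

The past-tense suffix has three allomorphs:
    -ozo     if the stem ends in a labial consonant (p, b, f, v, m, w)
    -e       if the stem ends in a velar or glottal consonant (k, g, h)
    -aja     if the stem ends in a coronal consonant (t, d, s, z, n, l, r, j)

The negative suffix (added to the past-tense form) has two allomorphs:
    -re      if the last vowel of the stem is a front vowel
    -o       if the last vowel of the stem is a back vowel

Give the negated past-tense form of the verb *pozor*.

pozorajao

*pozor* — final consonant /r/ (coronal) → -aja → *pozoraja*.
The past-tense form *pozoraja* — last vowel /a/ (a back vowel) → -o → *pozorajao*.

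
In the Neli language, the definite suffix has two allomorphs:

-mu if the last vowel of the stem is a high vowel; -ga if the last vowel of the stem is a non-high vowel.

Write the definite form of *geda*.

Since the last vowel of *geda* is /a/ (a non-high vowel), it takes -ga, giving *gedaga*.

gedaga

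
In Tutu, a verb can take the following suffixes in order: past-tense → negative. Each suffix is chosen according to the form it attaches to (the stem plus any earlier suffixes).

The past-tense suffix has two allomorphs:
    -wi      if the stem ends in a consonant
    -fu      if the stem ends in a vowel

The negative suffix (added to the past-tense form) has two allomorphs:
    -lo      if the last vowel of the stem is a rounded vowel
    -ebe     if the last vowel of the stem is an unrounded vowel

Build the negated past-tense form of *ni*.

nifulo

*ni*: final sound = /i/, a vowel → -fu → *nifu*.
The past-tense form *nifu* — last vowel /u/ (a rounded vowel) → -lo → *nifulo*.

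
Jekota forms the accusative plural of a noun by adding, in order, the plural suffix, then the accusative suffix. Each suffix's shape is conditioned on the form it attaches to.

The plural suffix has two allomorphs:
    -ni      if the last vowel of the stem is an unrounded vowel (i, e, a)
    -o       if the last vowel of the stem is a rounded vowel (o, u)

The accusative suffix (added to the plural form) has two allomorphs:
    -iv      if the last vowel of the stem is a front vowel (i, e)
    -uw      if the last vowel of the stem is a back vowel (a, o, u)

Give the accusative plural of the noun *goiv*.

goivniiv

The last vowel of *goiv* is /i/, which is an unrounded vowel, so the plural suffix is -ni, giving *goivni*.
The plural form *goivni*: last vowel = /i/, a front vowel → -iv → *goivniiv*.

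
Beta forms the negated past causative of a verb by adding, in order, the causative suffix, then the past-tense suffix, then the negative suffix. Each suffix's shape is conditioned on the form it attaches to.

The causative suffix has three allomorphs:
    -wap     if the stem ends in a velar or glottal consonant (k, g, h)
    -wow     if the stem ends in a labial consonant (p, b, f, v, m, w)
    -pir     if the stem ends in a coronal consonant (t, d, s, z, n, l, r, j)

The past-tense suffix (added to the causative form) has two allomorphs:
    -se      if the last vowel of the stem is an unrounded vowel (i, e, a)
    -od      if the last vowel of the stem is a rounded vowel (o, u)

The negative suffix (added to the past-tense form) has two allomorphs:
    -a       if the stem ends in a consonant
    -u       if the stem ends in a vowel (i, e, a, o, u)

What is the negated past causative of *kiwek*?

Since the final consonant of *kiwek* is /k/ (velar/glottal), it takes -wap, giving *kiwekwap*.
The last vowel of the causative form *kiwekwap* is /a/, which is an unrounded vowel, so the past-tense suffix is -se, giving *kiwekwapse*.
The past-tense form *kiwekwapse* — final sound /e/ (a vowel) → -u → *kiwekwapseu*.

kiwekwapseu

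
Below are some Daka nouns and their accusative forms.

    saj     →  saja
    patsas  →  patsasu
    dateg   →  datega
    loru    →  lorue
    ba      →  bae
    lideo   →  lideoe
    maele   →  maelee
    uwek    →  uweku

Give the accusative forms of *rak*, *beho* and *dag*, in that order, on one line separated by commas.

Looking at the final sound of each stem: -u when the stem ends in a voiceless consonant (*patsas*, *uwek*); -a when the stem ends in a voiced consonant (*saj*, *dateg*); -e when the stem ends in a vowel (*loru*, *ba*, *lideo*, *maele*).
*rak* — final sound /k/ (a voiceless consonant) → -u → *raku*.
Since the final sound of *beho* is /o/ (a vowel), it takes -e, giving *behoe*.
*dag*: final sound = /g/, a voiced consonant → -a → *daga*.

raku, behoe, daga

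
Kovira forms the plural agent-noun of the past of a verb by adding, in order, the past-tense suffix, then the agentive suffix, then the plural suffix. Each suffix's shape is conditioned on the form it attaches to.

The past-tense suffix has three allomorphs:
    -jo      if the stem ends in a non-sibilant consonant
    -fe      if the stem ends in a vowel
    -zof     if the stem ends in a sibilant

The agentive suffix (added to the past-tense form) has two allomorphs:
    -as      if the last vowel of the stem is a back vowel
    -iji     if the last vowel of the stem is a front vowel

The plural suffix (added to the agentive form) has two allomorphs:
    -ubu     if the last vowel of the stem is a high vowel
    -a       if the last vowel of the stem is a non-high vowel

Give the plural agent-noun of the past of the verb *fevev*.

*fevev*: final sound = /v/, a non-sibilant consonant → -jo → *fevevjo*.
The past-tense form *fevevjo*: last vowel = /o/, a back vowel → -as → *fevevjoas*.
The agentive form *fevevjoas*: last vowel = /a/, a non-high vowel → -a → *fevevjoasa*.

fevevjoasa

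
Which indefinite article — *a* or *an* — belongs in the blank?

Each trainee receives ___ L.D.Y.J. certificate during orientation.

The indefinite article is chosen by the initial *sound* of the following word, not its spelling.
The initialism *L.D.Y.J.* is read letter by letter; the first letter, L, is pronounced /ɛl/, which begins with a vowel sound.
So the article is *an*: Each trainee receives an L.D.Y.J. certificate during orientation.

an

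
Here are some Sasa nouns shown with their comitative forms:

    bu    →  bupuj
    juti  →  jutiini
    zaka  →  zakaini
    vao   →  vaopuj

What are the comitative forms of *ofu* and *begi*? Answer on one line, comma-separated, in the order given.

ofupuj, begiini

The alternation tracks the last vowel of the stem — -puj when the last vowel of the stem is a rounded vowel (*bu*, *vao*); -ini when the last vowel of the stem is an unrounded vowel (*juti*, *zaka*).
*ofu* — last vowel /u/ (a rounded vowel) → -puj → *ofupuj*.
Since the last vowel of *begi* is /i/ (an unrounded vowel), it takes -ini, giving *begiini*.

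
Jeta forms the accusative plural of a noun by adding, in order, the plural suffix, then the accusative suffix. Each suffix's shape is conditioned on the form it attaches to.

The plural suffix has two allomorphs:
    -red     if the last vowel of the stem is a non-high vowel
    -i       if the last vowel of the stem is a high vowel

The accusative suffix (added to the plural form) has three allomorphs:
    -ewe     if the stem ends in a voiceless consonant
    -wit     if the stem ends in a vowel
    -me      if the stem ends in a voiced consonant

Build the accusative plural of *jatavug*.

The last vowel of *jatavug* is /u/, which is a high vowel, so the plural suffix is -i, giving *jatavugi*.
The plural form *jatavugi* — final sound /i/ (a vowel) → -wit → *jatavugiwit*.

jatavugiwit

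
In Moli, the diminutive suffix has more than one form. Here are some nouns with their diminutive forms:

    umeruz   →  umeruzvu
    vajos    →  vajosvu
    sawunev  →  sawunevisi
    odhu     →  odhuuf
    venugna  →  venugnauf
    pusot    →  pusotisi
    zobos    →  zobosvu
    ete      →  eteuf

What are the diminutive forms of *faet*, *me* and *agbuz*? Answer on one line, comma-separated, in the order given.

faetisi, meuf, agbuzvu

The pattern is sibilance of the final sound: -vu when the stem ends in a sibilant (*umeruz*, *vajos*, *zobos*); -isi when the stem ends in a non-sibilant consonant (*sawunev*, *pusot*); -uf when the stem ends in a vowel (*odhu*, *venugna*, *ete*).
*faet* — final sound /t/ (a non-sibilant consonant) → -isi → *faetisi*.
Since the final sound of *me* is /e/ (a vowel), it takes -uf, giving *meuf*.
Since the final sound of *agbuz* is /z/ (a sibilant), it takes -vu, giving *agbuzvu*.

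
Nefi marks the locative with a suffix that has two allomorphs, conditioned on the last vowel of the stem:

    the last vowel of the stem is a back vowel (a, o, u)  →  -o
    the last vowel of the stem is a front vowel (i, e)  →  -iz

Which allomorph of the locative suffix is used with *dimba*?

*dimba* — last vowel /a/ (a back vowel) → -o.

-o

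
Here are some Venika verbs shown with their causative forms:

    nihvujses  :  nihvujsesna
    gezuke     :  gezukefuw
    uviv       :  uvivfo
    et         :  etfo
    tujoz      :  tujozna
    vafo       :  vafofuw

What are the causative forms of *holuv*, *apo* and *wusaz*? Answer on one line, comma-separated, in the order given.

The pattern is sibilance of the final sound: -na when the stem ends in a sibilant (*nihvujses*, *tujoz*); -fo when the stem ends in a non-sibilant consonant (*uviv*, *et*); -fuw when the stem ends in a vowel (*gezuke*, *vafo*).
The final sound of *holuv* is /v/, which is a non-sibilant consonant, so the suffix is -fo, giving *holuvfo*.
*apo*: final sound = /o/, a vowel → -fuw → *apofuw*.
The final sound of *wusaz* is /z/, which is a sibilant, so the suffix is -na, giving *wusazna*.

holuvfo, apofuw, wusazna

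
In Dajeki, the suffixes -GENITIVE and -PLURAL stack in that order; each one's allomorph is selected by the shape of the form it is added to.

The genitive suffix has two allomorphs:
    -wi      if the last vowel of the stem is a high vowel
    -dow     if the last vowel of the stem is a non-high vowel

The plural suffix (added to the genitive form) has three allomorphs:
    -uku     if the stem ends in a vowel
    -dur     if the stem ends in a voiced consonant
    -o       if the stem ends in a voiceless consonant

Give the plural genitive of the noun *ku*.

kuwiuku

*ku* — last vowel /u/ (a high vowel) → -wi → *kuwi*.
The genitive form *kuwi* — final sound /i/ (a vowel) → -uku → *kuwiuku*.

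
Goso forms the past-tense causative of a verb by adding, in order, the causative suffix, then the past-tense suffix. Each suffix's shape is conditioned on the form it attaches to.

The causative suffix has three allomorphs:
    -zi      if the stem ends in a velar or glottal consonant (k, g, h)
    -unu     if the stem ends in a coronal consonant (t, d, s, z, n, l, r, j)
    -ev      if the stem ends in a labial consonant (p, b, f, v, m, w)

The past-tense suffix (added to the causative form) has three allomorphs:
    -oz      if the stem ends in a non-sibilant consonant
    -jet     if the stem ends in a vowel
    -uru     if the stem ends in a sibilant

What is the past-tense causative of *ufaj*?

The final consonant of *ufaj* is /j/, which is coronal, so the causative suffix is -unu, giving *ufajunu*.
The causative form *ufajunu*: final sound = /u/, a vowel → -jet → *ufajunujet*.

ufajunujet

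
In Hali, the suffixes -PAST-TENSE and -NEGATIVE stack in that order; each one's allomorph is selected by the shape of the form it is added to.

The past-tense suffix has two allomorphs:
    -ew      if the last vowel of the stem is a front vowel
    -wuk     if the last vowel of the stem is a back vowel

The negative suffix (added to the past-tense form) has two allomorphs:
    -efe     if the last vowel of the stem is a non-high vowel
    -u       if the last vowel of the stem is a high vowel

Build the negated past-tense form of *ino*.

*ino* — last vowel /o/ (a back vowel) → -wuk → *inowuk*.
The past-tense form *inowuk* — last vowel /u/ (a high vowel) → -u → *inowuku*.

inowuku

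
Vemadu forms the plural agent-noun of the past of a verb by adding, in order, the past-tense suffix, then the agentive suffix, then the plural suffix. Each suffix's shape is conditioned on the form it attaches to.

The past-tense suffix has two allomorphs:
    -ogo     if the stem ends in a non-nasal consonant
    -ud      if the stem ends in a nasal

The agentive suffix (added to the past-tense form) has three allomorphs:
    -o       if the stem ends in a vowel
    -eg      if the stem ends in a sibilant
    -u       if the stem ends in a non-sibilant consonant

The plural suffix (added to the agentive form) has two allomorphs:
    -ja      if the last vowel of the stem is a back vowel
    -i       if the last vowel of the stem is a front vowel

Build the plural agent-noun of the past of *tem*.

Since the final consonant of *tem* is /m/ (a nasal), it takes -ud, giving *temud*.
The final sound of the past-tense form *temud* is /d/, which is a non-sibilant consonant, so the agentive suffix is -u, giving *temudu*.
The agentive form *temudu*: last vowel = /u/, a back vowel → -ja → *temuduja*.

temuduja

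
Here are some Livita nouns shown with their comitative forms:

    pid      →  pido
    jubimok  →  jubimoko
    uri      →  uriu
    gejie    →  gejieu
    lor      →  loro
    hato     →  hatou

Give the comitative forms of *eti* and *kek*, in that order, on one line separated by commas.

etiu, keko

The alternation tracks the final sound of the stem — -o when the stem ends in a consonant (*pid*, *jubimok*, *lor*); -u when the stem ends in a vowel (*uri*, *gejie*, *hato*).
*eti*: final sound = /i/, a vowel → -u → *etiu*.
*kek* — final sound /k/ (a consonant) → -o → *keko*.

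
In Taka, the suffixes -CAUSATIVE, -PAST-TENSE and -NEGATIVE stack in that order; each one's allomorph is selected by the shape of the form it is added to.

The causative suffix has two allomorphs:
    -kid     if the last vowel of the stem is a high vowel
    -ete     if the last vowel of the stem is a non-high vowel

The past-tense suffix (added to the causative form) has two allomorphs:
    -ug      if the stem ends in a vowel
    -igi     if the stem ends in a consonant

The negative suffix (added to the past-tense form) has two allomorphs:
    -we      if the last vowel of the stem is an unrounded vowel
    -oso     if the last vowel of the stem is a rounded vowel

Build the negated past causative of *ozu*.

ozukidigiwe

*ozu*: last vowel = /u/, a high vowel → -kid → *ozukid*.
The final sound of the causative form *ozukid* is /d/, which is a consonant, so the past-tense suffix is -igi, giving *ozukidigi*.
The past-tense form *ozukidigi* — last vowel /i/ (an unrounded vowel) → -we → *ozukidigiwe*.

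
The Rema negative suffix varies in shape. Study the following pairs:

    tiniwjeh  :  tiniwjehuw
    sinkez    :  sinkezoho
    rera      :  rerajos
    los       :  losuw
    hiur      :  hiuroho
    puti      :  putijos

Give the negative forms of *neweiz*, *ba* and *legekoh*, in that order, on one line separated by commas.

neweizoho, bajos, legekohuw

The pattern is voicing of the final sound: -uw when the stem ends in a voiceless consonant (*tiniwjeh*, *los*); -oho when the stem ends in a voiced consonant (*sinkez*, *hiur*); -jos when the stem ends in a vowel (*rera*, *puti*).
Since the final sound of *neweiz* is /z/ (a voiced consonant), it takes -oho, giving *neweizoho*.
The final sound of *ba* is /a/, which is a vowel, so the suffix is -jos, giving *bajos*.
*legekoh*: final sound = /h/, a voiceless consonant → -uw → *legekohuw*.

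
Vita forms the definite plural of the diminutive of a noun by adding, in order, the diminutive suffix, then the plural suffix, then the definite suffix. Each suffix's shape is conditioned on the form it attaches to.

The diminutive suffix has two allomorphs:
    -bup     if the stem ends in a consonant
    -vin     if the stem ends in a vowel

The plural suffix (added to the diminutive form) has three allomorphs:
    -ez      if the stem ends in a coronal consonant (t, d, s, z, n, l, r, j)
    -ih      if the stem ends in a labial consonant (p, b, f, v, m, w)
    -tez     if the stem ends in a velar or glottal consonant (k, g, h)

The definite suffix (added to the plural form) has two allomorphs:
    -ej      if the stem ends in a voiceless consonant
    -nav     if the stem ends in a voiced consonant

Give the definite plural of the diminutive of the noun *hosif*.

hosifbupihej

The final sound of *hosif* is /f/, which is a consonant, so the diminutive suffix is -bup, giving *hosifbup*.
The diminutive form *hosifbup*: final consonant = /p/, labial → -ih → *hosifbupih*.
The final consonant of the plural form *hosifbupih* is /h/, which is voiceless, so the definite suffix is -ej, giving *hosifbupihej*.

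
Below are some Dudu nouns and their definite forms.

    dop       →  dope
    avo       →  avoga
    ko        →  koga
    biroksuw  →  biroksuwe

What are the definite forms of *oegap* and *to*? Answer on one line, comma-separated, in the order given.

The alternation tracks the final sound of the stem — -e when the stem ends in a consonant (*dop*, *biroksuw*); -ga when the stem ends in a vowel (*avo*, *ko*).
The final sound of *oegap* is /p/, which is a consonant, so the suffix is -e, giving *oegape*.
Since the final sound of *to* is /o/ (a vowel), it takes -ga, giving *toga*.

oegape, toga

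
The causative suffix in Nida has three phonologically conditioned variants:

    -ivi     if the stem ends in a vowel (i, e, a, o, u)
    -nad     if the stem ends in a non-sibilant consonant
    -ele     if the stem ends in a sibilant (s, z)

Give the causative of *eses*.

esesele

Since the final sound of *eses* is /s/ (a sibilant), it takes -ele, giving *esesele*.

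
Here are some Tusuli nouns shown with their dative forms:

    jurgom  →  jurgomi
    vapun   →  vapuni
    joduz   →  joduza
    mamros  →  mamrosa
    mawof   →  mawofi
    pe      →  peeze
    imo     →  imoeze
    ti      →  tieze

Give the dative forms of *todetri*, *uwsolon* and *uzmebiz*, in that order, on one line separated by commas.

The suffix is conditioned by the final sound: -a when the stem ends in a sibilant (*joduz*, *mamros*); -i when the stem ends in a non-sibilant consonant (*jurgom*, *vapun*, *mawof*); -eze when the stem ends in a vowel (*pe*, *imo*, *ti*).
*todetri* — final sound /i/ (a vowel) → -eze → *todetrieze*.
Since the final sound of *uwsolon* is /n/ (a non-sibilant consonant), it takes -i, giving *uwsoloni*.
Since the final sound of *uzmebiz* is /z/ (a sibilant), it takes -a, giving *uzmebiza*.

todetrieze, uwsoloni, uzmebiza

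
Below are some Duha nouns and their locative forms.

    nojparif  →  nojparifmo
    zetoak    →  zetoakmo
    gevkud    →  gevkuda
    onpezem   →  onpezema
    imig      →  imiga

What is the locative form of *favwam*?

Looking at the final consonant of each stem: -mo when the stem ends in a voiceless consonant (*nojparif*, *zetoak*); -a when the stem ends in a voiced consonant (*gevkud*, *onpezem*, *imig*).
The final consonant of *favwam* is /m/, which is voiced, so the suffix is -a, giving *favwama*.

favwama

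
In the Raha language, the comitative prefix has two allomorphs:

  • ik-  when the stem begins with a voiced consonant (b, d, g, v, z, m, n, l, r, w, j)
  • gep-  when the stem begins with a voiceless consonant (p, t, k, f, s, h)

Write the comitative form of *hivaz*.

gephivaz

The first consonant of *hivaz* is /h/, which is voiceless, so the prefix is gep-, giving *gephivaz*.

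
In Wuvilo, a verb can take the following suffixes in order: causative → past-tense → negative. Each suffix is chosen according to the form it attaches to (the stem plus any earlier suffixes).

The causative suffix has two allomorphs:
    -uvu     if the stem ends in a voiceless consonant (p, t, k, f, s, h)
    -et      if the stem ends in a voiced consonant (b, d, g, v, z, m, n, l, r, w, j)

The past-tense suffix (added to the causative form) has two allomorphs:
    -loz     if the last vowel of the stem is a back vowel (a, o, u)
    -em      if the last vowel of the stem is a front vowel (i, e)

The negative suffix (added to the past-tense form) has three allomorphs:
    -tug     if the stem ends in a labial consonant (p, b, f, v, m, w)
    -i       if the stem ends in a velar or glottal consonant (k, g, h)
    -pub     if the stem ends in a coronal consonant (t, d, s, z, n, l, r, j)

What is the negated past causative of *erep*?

*erep* — final consonant /p/ (voiceless) → -uvu → *erepuvu*.
The causative form *erepuvu*: last vowel = /u/, a back vowel → -loz → *erepuvuloz*.
Since the final consonant of the past-tense form *erepuvuloz* is /z/ (coronal), it takes -pub, giving *erepuvulozpub*.

erepuvulozpub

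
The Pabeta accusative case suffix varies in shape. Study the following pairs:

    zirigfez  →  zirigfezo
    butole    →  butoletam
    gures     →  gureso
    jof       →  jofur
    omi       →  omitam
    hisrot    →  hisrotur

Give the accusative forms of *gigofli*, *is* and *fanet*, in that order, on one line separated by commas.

Looking at the final sound of each stem: -o when the stem ends in a sibilant (*zirigfez*, *gures*); -ur when the stem ends in a non-sibilant consonant (*jof*, *hisrot*); -tam when the stem ends in a vowel (*butole*, *omi*).
*gigofli*: final sound = /i/, a vowel → -tam → *gigoflitam*.
Since the final sound of *is* is /s/ (a sibilant), it takes -o, giving *iso*.
*fanet*: final sound = /t/, a non-sibilant consonant → -ur → *fanetur*.

gigoflitam, iso, fanetur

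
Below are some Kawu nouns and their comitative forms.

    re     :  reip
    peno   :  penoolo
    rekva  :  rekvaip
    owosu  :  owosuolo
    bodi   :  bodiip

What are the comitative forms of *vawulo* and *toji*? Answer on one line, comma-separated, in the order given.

vawuloolo, tojiip

Looking at the last vowel of each stem: -olo when the last vowel of the stem is a rounded vowel (*peno*, *owosu*); -ip when the last vowel of the stem is an unrounded vowel (*re*, *rekva*, *bodi*).
*vawulo*: last vowel = /o/, a rounded vowel → -olo → *vawuloolo*.
Since the last vowel of *toji* is /i/ (an unrounded vowel), it takes -ip, giving *tojiip*.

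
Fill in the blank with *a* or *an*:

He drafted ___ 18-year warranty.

The indefinite article is chosen by the initial *sound* of the following word, not its spelling.
The number *18* is spoken "eighteen", beginning with /ˌeɪˈtiːn/ — a vowel sound.
So the article is *an*: He drafted an 18-year warranty.

an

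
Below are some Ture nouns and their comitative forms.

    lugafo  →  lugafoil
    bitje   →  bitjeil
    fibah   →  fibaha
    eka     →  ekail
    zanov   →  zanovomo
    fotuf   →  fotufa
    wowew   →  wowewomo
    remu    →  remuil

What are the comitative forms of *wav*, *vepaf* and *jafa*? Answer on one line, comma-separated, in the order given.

The pattern is voicing of the final sound: -a when the stem ends in a voiceless consonant (*fibah*, *fotuf*); -omo when the stem ends in a voiced consonant (*zanov*, *wowew*); -il when the stem ends in a vowel (*lugafo*, *bitje*, *eka*, *remu*).
*wav*: final sound = /v/, a voiced consonant → -omo → *wavomo*.
*vepaf*: final sound = /f/, a voiceless consonant → -a → *vepafa*.
The final sound of *jafa* is /a/, which is a vowel, so the suffix is -il, giving *jafail*.

wavomo, vepafa, jafail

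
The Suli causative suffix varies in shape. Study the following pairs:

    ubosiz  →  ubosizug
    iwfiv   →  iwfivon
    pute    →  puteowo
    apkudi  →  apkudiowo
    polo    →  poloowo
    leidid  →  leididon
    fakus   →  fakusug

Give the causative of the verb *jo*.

joowo

The pattern is sibilance of the final sound: -ug when the stem ends in a sibilant (*ubosiz*, *fakus*); -on when the stem ends in a non-sibilant consonant (*iwfiv*, *leidid*); -owo when the stem ends in a vowel (*pute*, *apkudi*, *polo*).
*jo* — final sound /o/ (a vowel) → -owo → *joowo*.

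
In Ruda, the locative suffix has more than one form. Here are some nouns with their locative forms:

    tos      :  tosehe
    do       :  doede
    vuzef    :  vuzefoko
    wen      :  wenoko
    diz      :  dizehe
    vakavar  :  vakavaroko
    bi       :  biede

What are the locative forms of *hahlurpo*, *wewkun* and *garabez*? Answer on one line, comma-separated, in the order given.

hahlurpoede, wewkunoko, garabezehe

The suffix is conditioned by the final sound: -ehe when the stem ends in a sibilant (*tos*, *diz*); -oko when the stem ends in a non-sibilant consonant (*vuzef*, *wen*, *vakavar*); -ede when the stem ends in a vowel (*do*, *bi*).
Since the final sound of *hahlurpo* is /o/ (a vowel), it takes -ede, giving *hahlurpoede*.
*wewkun*: final sound = /n/, a non-sibilant consonant → -oko → *wewkunoko*.
*garabez*: final sound = /z/, a sibilant → -ehe → *garabezehe*.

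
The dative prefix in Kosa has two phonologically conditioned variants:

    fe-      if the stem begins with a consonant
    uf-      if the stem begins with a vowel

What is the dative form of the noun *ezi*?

*ezi* — first sound /e/ (a vowel) → uf- → *ufezi*.

ufezi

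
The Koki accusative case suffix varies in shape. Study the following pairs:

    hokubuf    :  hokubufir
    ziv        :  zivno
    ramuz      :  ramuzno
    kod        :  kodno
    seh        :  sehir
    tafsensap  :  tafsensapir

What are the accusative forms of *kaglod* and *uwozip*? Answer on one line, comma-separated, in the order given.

The pattern is voicing of the final consonant: -ir when the stem ends in a voiceless consonant (*hokubuf*, *seh*, *tafsensap*); -no when the stem ends in a voiced consonant (*ziv*, *ramuz*, *kod*).
*kaglod* — final consonant /d/ (voiced) → -no → *kaglodno*.
The final consonant of *uwozip* is /p/, which is voiceless, so the suffix is -ir, giving *uwozipir*.

kaglodno, uwozipir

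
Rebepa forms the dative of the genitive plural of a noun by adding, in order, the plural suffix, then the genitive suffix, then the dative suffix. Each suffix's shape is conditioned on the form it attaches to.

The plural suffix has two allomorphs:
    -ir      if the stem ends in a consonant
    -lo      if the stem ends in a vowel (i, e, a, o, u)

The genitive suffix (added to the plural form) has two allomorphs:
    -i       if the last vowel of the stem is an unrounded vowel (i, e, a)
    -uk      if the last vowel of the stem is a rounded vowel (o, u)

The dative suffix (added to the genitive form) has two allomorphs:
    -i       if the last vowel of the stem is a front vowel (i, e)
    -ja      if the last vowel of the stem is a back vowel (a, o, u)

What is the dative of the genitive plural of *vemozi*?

*vemozi* — final sound /i/ (a vowel) → -lo → *vemozilo*.
The plural form *vemozilo*: last vowel = /o/, a rounded vowel → -uk → *vemozilouk*.
The last vowel of the genitive form *vemozilouk* is /u/, which is a back vowel, so the dative suffix is -ja, giving *vemoziloukja*.

vemoziloukja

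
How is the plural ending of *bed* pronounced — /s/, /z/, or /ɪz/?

The stem *bed* ends in a voiced non-sibilant sound.
The plural suffix surfaces as /ɪz/ after sibilants, /s/ after other voiceless consonants, and /z/ after other voiced sounds.
So the plural -s on *bed* is pronounced /z/.

/z/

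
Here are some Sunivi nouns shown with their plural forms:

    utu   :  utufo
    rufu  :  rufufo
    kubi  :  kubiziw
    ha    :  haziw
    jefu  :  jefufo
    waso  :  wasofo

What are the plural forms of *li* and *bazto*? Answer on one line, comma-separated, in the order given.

The suffix is conditioned by the last vowel: -fo when the last vowel of the stem is a rounded vowel (*utu*, *rufu*, *jefu*, *waso*); -ziw when the last vowel of the stem is an unrounded vowel (*kubi*, *ha*).
The last vowel of *li* is /i/, which is an unrounded vowel, so the suffix is -ziw, giving *liziw*.
Since the last vowel of *bazto* is /o/ (a rounded vowel), it takes -fo, giving *baztofo*.

liziw, baztofo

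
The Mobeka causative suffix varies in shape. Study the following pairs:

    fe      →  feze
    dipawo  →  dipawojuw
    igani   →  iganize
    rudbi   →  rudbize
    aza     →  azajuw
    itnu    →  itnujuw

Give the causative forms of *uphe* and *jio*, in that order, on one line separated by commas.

upheze, jiojuw

The suffix is conditioned by the last vowel: -ze when the last vowel of the stem is a front vowel (*fe*, *igani*, *rudbi*); -juw when the last vowel of the stem is a back vowel (*dipawo*, *aza*, *itnu*).
Since the last vowel of *uphe* is /e/ (a front vowel), it takes -ze, giving *upheze*.
*jio*: last vowel = /o/, a back vowel → -juw → *jiojuw*.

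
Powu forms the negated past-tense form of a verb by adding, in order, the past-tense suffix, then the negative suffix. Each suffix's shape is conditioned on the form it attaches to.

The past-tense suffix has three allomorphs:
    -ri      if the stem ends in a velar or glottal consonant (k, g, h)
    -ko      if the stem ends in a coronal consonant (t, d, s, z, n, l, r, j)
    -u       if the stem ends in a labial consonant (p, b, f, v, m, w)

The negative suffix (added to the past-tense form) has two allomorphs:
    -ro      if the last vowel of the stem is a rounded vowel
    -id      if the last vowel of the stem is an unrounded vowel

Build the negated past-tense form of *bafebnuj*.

bafebnujkoro

The final consonant of *bafebnuj* is /j/, which is coronal, so the past-tense suffix is -ko, giving *bafebnujko*.
The past-tense form *bafebnujko*: last vowel = /o/, a rounded vowel → -ro → *bafebnujkoro*.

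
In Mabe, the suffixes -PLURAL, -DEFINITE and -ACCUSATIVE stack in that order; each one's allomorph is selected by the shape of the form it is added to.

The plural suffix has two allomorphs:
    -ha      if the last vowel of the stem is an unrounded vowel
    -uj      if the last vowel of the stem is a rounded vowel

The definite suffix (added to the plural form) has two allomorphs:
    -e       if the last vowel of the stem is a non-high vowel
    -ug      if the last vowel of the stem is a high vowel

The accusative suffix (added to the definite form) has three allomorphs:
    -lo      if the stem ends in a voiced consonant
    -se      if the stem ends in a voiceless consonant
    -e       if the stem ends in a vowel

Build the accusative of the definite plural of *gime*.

*gime* — last vowel /e/ (an unrounded vowel) → -ha → *gimeha*.
The last vowel of the plural form *gimeha* is /a/, which is a non-high vowel, so the definite suffix is -e, giving *gimehae*.
The definite form *gimehae*: final sound = /e/, a vowel → -e → *gimehaee*.

gimehaee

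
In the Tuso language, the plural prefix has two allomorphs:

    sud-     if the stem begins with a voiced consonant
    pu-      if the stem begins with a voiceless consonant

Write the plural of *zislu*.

sudzislu

*zislu*: first consonant = /z/, voiced → sud- → *sudzislu*.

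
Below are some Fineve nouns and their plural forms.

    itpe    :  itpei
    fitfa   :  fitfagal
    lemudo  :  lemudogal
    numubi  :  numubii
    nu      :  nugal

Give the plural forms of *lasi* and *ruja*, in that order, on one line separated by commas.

The alternation tracks the last vowel of the stem — -i when the last vowel of the stem is a front vowel (*itpe*, *numubi*); -gal when the last vowel of the stem is a back vowel (*fitfa*, *lemudo*, *nu*).
*lasi* — last vowel /i/ (a front vowel) → -i → *lasii*.
*ruja* — last vowel /a/ (a back vowel) → -gal → *rujagal*.

lasii, rujagal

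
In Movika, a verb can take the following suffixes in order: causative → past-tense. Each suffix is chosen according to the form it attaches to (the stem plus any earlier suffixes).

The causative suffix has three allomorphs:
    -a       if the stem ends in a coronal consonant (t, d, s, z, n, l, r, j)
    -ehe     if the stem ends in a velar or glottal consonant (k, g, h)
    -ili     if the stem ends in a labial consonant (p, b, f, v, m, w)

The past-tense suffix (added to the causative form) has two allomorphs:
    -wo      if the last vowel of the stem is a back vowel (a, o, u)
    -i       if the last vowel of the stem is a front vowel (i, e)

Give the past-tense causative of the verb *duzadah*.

duzadahehei

Since the final consonant of *duzadah* is /h/ (velar/glottal), it takes -ehe, giving *duzadahehe*.
The causative form *duzadahehe* — last vowel /e/ (a front vowel) → -i → *duzadahehei*.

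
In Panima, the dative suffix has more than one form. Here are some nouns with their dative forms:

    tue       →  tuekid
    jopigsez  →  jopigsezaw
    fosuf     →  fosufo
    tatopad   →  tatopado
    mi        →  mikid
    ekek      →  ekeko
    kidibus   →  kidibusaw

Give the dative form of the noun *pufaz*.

pufazaw

The pattern is sibilance of the final sound: -aw when the stem ends in a sibilant (*jopigsez*, *kidibus*); -o when the stem ends in a non-sibilant consonant (*fosuf*, *tatopad*, *ekek*); -kid when the stem ends in a vowel (*tue*, *mi*).
Since the final sound of *pufaz* is /z/ (a sibilant), it takes -aw, giving *pufazaw*.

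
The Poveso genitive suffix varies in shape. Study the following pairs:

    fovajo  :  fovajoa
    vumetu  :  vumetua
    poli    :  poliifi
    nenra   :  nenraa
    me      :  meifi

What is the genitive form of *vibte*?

vibteifi

The suffix is conditioned by the last vowel: -ifi when the last vowel of the stem is a front vowel (*poli*, *me*); -a when the last vowel of the stem is a back vowel (*fovajo*, *vumetu*, *nenra*).
*vibte* — last vowel /e/ (a front vowel) → -ifi → *vibteifi*.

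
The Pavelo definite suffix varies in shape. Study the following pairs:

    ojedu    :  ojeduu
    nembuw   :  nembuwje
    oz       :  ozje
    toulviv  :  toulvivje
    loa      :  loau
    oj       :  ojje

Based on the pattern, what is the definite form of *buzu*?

The alternation tracks the final sound of the stem — -je when the stem ends in a consonant (*nembuw*, *oz*, *toulviv*, *oj*); -u when the stem ends in a vowel (*ojedu*, *loa*).
Since the final sound of *buzu* is /u/ (a vowel), it takes -u, giving *buzuu*.

buzuu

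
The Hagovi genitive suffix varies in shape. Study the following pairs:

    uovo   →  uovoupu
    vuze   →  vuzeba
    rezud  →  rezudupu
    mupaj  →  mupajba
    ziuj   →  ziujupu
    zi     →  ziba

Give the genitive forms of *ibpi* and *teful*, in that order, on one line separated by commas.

ibpiba, tefulupu

The pattern is rounding harmony: -upu when the last vowel of the stem is a rounded vowel (*uovo*, *rezud*, *ziuj*); -ba when the last vowel of the stem is an unrounded vowel (*vuze*, *mupaj*, *zi*).
Since the last vowel of *ibpi* is /i/ (an unrounded vowel), it takes -ba, giving *ibpiba*.
The last vowel of *teful* is /u/, which is a rounded vowel, so the suffix is -upu, giving *tefulupu*.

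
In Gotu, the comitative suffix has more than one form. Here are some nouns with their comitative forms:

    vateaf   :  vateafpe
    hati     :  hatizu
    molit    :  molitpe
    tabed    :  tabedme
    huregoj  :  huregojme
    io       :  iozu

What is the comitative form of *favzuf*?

The suffix is conditioned by the final sound: -pe when the stem ends in a voiceless consonant (*vateaf*, *molit*); -me when the stem ends in a voiced consonant (*tabed*, *huregoj*); -zu when the stem ends in a vowel (*hati*, *io*).
*favzuf* — final sound /f/ (a voiceless consonant) → -pe → *favzufpe*.

favzufpe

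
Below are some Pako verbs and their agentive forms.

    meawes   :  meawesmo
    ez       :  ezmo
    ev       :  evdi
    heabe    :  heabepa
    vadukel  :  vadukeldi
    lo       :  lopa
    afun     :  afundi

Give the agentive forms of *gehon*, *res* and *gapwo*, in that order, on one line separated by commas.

gehondi, resmo, gapwopa

Looking at the final sound of each stem: -mo when the stem ends in a sibilant (*meawes*, *ez*); -di when the stem ends in a non-sibilant consonant (*ev*, *vadukel*, *afun*); -pa when the stem ends in a vowel (*heabe*, *lo*).
The final sound of *gehon* is /n/, which is a non-sibilant consonant, so the suffix is -di, giving *gehondi*.
*res*: final sound = /s/, a sibilant → -mo → *resmo*.
Since the final sound of *gapwo* is /o/ (a vowel), it takes -pa, giving *gapwopa*.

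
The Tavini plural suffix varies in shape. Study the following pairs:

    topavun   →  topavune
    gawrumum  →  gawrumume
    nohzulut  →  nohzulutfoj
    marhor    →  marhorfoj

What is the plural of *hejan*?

hejane

The pattern is nasality of the final consonant: -e when the stem ends in a nasal (*topavun*, *gawrumum*); -foj when the stem ends in a non-nasal consonant (*nohzulut*, *marhor*).
*hejan*: final consonant = /n/, a nasal → -e → *hejane*.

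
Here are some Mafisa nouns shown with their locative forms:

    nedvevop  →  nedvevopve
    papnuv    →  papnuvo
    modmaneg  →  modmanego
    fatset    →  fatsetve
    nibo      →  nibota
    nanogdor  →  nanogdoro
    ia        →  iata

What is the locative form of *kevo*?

kevota

The pattern is voicing of the final sound: -ve when the stem ends in a voiceless consonant (*nedvevop*, *fatset*); -o when the stem ends in a voiced consonant (*papnuv*, *modmaneg*, *nanogdor*); -ta when the stem ends in a vowel (*nibo*, *ia*).
*kevo*: final sound = /o/, a vowel → -ta → *kevota*.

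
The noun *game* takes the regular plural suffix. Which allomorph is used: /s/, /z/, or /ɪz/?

/z/

The stem *game* ends in a voiced non-sibilant sound.
The plural suffix surfaces as /ɪz/ after sibilants, /s/ after other voiceless consonants, and /z/ after other voiced sounds.
So the plural -s on *game* is pronounced /z/.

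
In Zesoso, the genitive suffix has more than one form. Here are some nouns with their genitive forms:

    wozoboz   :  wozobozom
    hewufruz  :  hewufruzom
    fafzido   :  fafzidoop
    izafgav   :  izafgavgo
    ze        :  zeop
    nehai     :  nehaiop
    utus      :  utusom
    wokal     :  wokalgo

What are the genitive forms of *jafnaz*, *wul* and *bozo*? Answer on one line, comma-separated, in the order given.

The pattern is sibilance of the final sound: -om when the stem ends in a sibilant (*wozoboz*, *hewufruz*, *utus*); -go when the stem ends in a non-sibilant consonant (*izafgav*, *wokal*); -op when the stem ends in a vowel (*fafzido*, *ze*, *nehai*).
Since the final sound of *jafnaz* is /z/ (a sibilant), it takes -om, giving *jafnazom*.
*wul* — final sound /l/ (a non-sibilant consonant) → -go → *wulgo*.
*bozo*: final sound = /o/, a vowel → -op → *bozoop*.

jafnazom, wulgo, bozoop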